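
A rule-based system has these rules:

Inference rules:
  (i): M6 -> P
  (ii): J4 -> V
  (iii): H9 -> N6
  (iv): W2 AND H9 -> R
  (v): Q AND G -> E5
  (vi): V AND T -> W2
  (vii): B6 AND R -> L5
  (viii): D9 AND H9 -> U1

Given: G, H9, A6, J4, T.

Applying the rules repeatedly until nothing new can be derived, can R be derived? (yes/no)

Round 1 fires (ii), (iii), giving V, N6.
Round 2 fires (vi), giving W2.
Round 3 fires (iv), giving R.
R appears in round 3, so it is derivable.

yes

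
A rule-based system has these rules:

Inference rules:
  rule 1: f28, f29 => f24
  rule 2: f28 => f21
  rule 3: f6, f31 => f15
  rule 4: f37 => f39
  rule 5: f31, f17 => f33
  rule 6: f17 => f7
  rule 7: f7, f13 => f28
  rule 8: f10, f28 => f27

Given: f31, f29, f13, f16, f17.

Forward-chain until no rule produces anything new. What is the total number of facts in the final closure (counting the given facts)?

10

Round 1 fires rule 5, rule 6, giving f33, f7.
Round 2 fires rule 7, giving f28.
Round 3 fires rule 1, rule 2, giving f24, f21.
Closure: {f13, f16, f17, f21, f24, f28, f29, f31, f33, f7} — 10 facts.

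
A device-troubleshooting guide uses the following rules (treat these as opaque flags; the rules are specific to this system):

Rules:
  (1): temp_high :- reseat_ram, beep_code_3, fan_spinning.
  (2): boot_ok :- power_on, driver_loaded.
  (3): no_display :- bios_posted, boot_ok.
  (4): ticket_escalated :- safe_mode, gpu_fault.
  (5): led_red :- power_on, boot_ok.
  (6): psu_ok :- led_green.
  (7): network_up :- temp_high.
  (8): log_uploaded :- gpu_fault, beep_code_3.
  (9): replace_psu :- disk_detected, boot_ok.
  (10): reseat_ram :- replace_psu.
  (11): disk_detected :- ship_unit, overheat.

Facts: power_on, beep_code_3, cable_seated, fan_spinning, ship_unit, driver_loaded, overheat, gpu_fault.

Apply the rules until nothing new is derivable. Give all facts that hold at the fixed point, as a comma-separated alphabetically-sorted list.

Round 1 fires (2), (8), (11), giving boot_ok, log_uploaded, disk_detected.
Round 2 fires (5), (9), giving led_red, replace_psu.
Round 3 fires (10), giving reseat_ram.
Round 4 fires (1), giving temp_high.
Round 5 fires (7), giving network_up.

beep_code_3, boot_ok, cable_seated, disk_detected, driver_loaded, fan_spinning, gpu_fault, led_red, log_uploaded, network_up, overheat, power_on, replace_psu, reseat_ram, ship_unit, temp_high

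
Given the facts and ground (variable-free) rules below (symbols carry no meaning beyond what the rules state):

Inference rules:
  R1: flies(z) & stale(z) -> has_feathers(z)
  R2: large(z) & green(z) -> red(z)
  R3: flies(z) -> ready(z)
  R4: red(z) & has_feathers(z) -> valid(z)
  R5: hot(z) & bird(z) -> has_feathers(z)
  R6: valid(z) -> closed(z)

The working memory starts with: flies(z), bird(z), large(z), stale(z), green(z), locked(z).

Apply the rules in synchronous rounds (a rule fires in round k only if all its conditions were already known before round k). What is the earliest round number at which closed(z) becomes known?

3

Round 1: R1 [flies(z) & stale(z) -> has_feathers(z)]; R2 [large(z) & green(z) -> red(z)]; R3 [flies(z) -> ready(z)]. New: has_feathers(z), red(z), ready(z).
Round 2: R4 [red(z) & has_feathers(z) -> valid(z)]. New: valid(z).
Round 3: R6 [valid(z) -> closed(z)]. New: closed(z).
closed(z) first appears in round 3.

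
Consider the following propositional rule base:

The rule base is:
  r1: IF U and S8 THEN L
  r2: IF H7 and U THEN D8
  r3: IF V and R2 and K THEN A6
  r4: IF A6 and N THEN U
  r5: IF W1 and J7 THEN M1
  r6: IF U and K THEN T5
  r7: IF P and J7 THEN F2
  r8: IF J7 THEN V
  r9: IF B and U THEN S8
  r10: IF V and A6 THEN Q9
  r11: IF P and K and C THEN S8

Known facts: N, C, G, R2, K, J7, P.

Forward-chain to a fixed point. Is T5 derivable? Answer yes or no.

Round 1: r7 [IF P and J7 THEN F2]; r8 [IF J7 THEN V]; r11 [IF P and K and C THEN S8]. Adds F2, V, S8.
Round 2: r3 [IF V and R2 and K THEN A6]. Adds A6.
Round 3: r4 [IF A6 and N THEN U]; r10 [IF V and A6 THEN Q9]. Adds U, Q9.
Round 4: r1 [IF U and S8 THEN L]; r6 [IF U and K THEN T5]. Adds L, T5.
T5 appears in round 4, so it is derivable.

yes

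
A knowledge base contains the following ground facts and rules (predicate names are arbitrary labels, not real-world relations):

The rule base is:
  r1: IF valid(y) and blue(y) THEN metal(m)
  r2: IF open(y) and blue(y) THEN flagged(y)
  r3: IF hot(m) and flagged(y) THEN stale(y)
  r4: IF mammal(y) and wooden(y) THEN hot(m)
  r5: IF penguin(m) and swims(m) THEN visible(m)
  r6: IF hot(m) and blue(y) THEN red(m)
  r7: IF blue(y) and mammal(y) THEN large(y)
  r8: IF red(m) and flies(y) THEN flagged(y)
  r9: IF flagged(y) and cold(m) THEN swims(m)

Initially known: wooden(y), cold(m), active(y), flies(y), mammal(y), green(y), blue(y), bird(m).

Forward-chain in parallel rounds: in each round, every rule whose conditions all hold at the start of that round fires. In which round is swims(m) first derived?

[1] r4 [IF mammal(y) and wooden(y) THEN hot(m)]; r7 [IF blue(y) and mammal(y) THEN large(y)]. ⇒ new: hot(m), large(y).
[2] r6 [IF hot(m) and blue(y) THEN red(m)]. ⇒ new: red(m).
[3] r8 [IF red(m) and flies(y) THEN flagged(y)]. ⇒ new: flagged(y).
[4] r3 [IF hot(m) and flagged(y) THEN stale(y)]; r9 [IF flagged(y) and cold(m) THEN swims(m)]. ⇒ new: stale(y), swims(m).
swims(m) first appears in round 4.

4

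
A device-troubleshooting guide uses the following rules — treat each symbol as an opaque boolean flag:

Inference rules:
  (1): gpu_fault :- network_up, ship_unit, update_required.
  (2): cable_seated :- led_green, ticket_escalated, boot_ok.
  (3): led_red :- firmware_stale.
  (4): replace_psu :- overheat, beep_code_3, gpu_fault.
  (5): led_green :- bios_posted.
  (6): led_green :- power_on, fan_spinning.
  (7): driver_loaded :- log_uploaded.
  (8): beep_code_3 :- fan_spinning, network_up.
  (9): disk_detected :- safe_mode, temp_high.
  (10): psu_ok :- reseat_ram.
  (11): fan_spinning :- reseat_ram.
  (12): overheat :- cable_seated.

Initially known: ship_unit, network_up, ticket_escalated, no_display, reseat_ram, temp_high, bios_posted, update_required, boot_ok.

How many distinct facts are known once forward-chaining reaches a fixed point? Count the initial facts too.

Round 1: (1) [gpu_fault :- network_up, ship_unit, update_required.]; (5) [led_green :- bios_posted.]; (10) [psu_ok :- reseat_ram.]; (11) [fan_spinning :- reseat_ram.]. Adds gpu_fault, led_green, psu_ok, fan_spinning.
Round 2: (2) [cable_seated :- led_green, ticket_escalated, boot_ok.]; (8) [beep_code_3 :- fan_spinning, network_up.]. Adds cable_seated, beep_code_3.
Round 3: (12) [overheat :- cable_seated.]. Adds overheat.
Round 4: (4) [replace_psu :- overheat, beep_code_3, gpu_fault.]. Adds replace_psu.
Closure: {beep_code_3, bios_posted, boot_ok, cable_seated, fan_spinning, gpu_fault, led_green, network_up, no_display, overheat, psu_ok, replace_psu, reseat_ram, ship_unit, temp_high, ticket_escalated, update_required} — 17 facts.

17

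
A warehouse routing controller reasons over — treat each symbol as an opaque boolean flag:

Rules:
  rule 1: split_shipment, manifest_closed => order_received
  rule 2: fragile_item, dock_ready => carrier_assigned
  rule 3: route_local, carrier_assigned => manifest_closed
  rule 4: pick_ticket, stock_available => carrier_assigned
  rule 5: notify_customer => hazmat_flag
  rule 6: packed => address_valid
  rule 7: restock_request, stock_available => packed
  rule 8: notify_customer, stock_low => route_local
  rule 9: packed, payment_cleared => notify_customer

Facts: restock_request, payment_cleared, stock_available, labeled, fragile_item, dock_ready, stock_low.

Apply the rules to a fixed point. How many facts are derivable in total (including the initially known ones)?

Round 1 fires rule 2, rule 7, giving carrier_assigned, packed.
Round 2 fires rule 6, rule 9, giving address_valid, notify_customer.
Round 3 fires rule 5, rule 8, giving hazmat_flag, route_local.
Round 4 fires rule 3, giving manifest_closed.
Closure: {address_valid, carrier_assigned, dock_ready, fragile_item, hazmat_flag, labeled, manifest_closed, notify_customer, packed, payment_cleared, restock_request, route_local, stock_available, stock_low} — 14 facts.

14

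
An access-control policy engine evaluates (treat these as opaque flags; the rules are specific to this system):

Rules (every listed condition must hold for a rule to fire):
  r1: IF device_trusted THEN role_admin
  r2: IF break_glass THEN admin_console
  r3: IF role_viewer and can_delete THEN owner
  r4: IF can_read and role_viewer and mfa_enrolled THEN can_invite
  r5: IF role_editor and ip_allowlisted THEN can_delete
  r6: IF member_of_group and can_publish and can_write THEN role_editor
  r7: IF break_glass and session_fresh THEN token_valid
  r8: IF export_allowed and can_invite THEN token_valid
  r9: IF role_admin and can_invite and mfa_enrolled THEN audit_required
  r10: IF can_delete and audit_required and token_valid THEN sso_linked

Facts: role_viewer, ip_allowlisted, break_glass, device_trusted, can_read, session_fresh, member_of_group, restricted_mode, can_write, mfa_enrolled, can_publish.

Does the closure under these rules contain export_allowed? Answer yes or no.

[1] r1 [IF device_trusted THEN role_admin]; r2 [IF break_glass THEN admin_console]; r4 [IF can_read and role_viewer and mfa_enrolled THEN can_invite]; r6 [IF member_of_group and can_publish and can_write THEN role_editor]; r7 [IF break_glass and session_fresh THEN token_valid]. ⇒ new: role_admin, admin_console, can_invite, role_editor, token_valid.
[2] r5 [IF role_editor and ip_allowlisted THEN can_delete]; r9 [IF role_admin and can_invite and mfa_enrolled THEN audit_required]. ⇒ new: can_delete, audit_required.
[3] r3 [IF role_viewer and can_delete THEN owner]; r10 [IF can_delete and audit_required and token_valid THEN sso_linked]. ⇒ new: owner, sso_linked.
Fixed point reached. No rule has export_allowed as a consequent, and it is not given.

no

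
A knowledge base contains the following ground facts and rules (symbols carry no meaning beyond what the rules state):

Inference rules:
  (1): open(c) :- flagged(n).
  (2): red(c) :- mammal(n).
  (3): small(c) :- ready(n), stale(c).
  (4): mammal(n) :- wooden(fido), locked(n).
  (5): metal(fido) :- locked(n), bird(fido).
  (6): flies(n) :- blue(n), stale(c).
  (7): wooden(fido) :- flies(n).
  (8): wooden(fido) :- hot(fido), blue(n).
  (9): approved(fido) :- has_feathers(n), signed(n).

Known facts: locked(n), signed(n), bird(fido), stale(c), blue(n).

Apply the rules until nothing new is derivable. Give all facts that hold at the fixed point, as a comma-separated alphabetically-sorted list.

bird(fido), blue(n), flies(n), locked(n), mammal(n), metal(fido), red(c), signed(n), stale(c), wooden(fido)

[1] (5) [metal(fido) :- locked(n), bird(fido).]; (6) [flies(n) :- blue(n), stale(c).]. ⇒ new: metal(fido), flies(n).
[2] (7) [wooden(fido) :- flies(n).]. ⇒ new: wooden(fido).
[3] (4) [mammal(n) :- wooden(fido), locked(n).]. ⇒ new: mammal(n).
[4] (2) [red(c) :- mammal(n).]. ⇒ new: red(c).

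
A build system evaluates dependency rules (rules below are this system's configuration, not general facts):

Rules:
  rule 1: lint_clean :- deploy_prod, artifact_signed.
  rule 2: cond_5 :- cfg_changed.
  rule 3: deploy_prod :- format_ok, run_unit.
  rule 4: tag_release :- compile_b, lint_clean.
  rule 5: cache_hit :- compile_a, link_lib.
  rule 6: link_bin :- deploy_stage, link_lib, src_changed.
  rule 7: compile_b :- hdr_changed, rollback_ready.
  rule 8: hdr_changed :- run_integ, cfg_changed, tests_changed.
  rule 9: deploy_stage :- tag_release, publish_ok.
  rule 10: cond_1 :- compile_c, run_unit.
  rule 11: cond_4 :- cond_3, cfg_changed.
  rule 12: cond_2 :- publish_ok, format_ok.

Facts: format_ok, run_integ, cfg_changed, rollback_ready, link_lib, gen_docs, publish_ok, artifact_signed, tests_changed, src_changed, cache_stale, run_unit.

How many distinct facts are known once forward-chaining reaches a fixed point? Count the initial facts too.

21

[1] rule 2 [cond_5 :- cfg_changed.]; rule 3 [deploy_prod :- format_ok, run_unit.]; rule 8 [hdr_changed :- run_integ, cfg_changed, tests_changed.]; rule 12 [cond_2 :- publish_ok, format_ok.]. ⇒ new: cond_5, deploy_prod, hdr_changed, cond_2.
[2] rule 1 [lint_clean :- deploy_prod, artifact_signed.]; rule 7 [compile_b :- hdr_changed, rollback_ready.]. ⇒ new: lint_clean, compile_b.
[3] rule 4 [tag_release :- compile_b, lint_clean.]. ⇒ new: tag_release.
[4] rule 9 [deploy_stage :- tag_release, publish_ok.]. ⇒ new: deploy_stage.
[5] rule 6 [link_bin :- deploy_stage, link_lib, src_changed.]. ⇒ new: link_bin.
Closure: {artifact_signed, cache_stale, cfg_changed, compile_b, cond_2, cond_5, deploy_prod, deploy_stage, format_ok, gen_docs, hdr_changed, link_bin, link_lib, lint_clean, publish_ok, rollback_ready, run_integ, run_unit, src_changed, tag_release, tests_changed} — 21 facts.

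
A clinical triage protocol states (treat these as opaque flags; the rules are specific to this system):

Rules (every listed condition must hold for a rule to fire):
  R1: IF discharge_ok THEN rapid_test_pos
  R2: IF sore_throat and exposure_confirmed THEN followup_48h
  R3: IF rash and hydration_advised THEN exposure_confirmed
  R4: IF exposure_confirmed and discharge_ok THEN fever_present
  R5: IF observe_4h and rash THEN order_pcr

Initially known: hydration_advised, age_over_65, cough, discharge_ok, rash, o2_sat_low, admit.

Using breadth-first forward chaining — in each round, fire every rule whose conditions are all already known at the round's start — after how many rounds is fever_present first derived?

Round 1 fires R1, R3, giving rapid_test_pos, exposure_confirmed.
Round 2 fires R4, giving fever_present.
fever_present first appears in round 2.

2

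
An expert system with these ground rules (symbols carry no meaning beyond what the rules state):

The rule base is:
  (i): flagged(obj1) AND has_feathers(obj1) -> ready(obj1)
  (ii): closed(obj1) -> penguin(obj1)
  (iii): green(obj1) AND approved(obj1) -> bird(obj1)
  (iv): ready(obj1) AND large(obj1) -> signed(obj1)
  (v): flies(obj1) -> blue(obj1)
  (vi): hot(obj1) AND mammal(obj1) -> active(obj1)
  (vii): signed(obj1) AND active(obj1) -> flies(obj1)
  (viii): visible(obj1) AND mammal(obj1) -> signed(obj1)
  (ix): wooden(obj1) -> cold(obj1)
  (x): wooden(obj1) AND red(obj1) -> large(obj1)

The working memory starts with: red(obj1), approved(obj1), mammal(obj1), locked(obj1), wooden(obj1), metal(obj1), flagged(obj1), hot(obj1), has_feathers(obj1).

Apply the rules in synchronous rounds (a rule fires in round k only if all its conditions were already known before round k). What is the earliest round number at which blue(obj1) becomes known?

Round 1: (i) [flagged(obj1) AND has_feathers(obj1) -> ready(obj1)]; (vi) [hot(obj1) AND mammal(obj1) -> active(obj1)]; (ix) [wooden(obj1) -> cold(obj1)]; (x) [wooden(obj1) AND red(obj1) -> large(obj1)]. New: ready(obj1), active(obj1), cold(obj1), large(obj1).
Round 2: (iv) [ready(obj1) AND large(obj1) -> signed(obj1)]. New: signed(obj1).
Round 3: (vii) [signed(obj1) AND active(obj1) -> flies(obj1)]. New: flies(obj1).
Round 4: (v) [flies(obj1) -> blue(obj1)]. New: blue(obj1).
blue(obj1) first appears in round 4.

4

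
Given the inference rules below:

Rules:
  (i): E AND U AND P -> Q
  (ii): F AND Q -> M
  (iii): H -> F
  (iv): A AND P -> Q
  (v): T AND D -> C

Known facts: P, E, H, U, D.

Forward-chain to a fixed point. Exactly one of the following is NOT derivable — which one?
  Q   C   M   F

Round 1 — (i), (iii), derive Q, F.
Round 2 — (ii), derive M.
Derived: Q (round 1), F (round 1), M (round 2). C never appears in any round.

C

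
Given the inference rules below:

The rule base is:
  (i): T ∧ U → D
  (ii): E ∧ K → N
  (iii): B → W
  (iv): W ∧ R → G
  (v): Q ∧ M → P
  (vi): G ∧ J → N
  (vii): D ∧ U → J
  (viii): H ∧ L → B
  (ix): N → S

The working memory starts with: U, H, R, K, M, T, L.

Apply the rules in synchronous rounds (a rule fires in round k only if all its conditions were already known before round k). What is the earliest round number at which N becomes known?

4

Round 1: (i) [T ∧ U → D]; (viii) [H ∧ L → B]. New: D, B.
Round 2: (iii) [B → W]; (vii) [D ∧ U → J]. New: W, J.
Round 3: (iv) [W ∧ R → G]. New: G.
Round 4: (vi) [G ∧ J → N]. New: N.
N first appears in round 4.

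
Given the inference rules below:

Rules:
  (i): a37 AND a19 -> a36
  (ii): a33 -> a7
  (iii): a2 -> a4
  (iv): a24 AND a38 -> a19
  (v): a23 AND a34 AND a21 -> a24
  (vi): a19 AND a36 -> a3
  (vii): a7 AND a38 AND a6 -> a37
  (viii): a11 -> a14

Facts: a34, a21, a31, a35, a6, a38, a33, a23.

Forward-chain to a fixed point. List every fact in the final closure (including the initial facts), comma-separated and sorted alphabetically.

a19, a21, a23, a24, a3, a31, a33, a34, a35, a36, a37, a38, a6, a7

Round 1: (ii) [a33 -> a7]; (v) [a23 AND a34 AND a21 -> a24]. New: a7, a24.
Round 2: (iv) [a24 AND a38 -> a19]; (vii) [a7 AND a38 AND a6 -> a37]. New: a19, a37.
Round 3: (i) [a37 AND a19 -> a36]. New: a36.
Round 4: (vi) [a19 AND a36 -> a3]. New: a3.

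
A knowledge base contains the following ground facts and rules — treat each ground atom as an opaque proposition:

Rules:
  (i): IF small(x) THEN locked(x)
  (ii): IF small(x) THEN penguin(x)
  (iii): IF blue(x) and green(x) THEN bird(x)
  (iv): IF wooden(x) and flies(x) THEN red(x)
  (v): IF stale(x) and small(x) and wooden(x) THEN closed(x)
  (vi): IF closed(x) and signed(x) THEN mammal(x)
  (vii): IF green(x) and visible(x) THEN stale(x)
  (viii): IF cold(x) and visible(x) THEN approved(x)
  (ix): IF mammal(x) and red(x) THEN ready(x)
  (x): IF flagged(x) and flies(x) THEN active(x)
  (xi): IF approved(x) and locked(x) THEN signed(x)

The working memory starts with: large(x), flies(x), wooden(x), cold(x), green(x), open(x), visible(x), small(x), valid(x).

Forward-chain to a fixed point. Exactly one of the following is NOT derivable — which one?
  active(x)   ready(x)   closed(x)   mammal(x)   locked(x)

active(x)

Round 1 fires (i), (ii), (iv), (vii), (viii), giving locked(x), penguin(x), red(x), stale(x), approved(x).
Round 2 fires (v), (xi), giving closed(x), signed(x).
Round 3 fires (vi), giving mammal(x).
Round 4 fires (ix), giving ready(x).
Derived: closed(x) (round 2), ready(x) (round 4), mammal(x) (round 3), locked(x) (round 1). active(x) never appears in any round.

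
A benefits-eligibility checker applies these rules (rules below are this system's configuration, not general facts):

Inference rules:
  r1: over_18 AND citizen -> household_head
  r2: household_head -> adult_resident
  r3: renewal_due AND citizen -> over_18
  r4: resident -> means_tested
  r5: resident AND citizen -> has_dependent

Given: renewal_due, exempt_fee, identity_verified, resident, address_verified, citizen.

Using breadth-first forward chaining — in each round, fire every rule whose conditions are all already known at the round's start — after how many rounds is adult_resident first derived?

Round 1: r3 [renewal_due AND citizen -> over_18]; r4 [resident -> means_tested]; r5 [resident AND citizen -> has_dependent]. New: over_18, means_tested, has_dependent.
Round 2: r1 [over_18 AND citizen -> household_head]. New: household_head.
Round 3: r2 [household_head -> adult_resident]. New: adult_resident.
adult_resident first appears in round 3.

3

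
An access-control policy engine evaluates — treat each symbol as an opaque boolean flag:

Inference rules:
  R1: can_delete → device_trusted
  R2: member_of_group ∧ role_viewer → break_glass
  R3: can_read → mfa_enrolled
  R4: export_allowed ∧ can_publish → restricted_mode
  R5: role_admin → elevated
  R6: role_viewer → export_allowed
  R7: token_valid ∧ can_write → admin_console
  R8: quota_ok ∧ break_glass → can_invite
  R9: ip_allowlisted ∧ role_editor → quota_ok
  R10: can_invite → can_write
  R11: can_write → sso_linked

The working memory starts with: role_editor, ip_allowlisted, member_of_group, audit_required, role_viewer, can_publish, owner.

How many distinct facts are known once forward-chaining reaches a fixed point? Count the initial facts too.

Round 1 fires R2, R6, R9, giving break_glass, export_allowed, quota_ok.
Round 2 fires R4, R8, giving restricted_mode, can_invite.
Round 3 fires R10, giving can_write.
Round 4 fires R11, giving sso_linked.
Closure: {audit_required, break_glass, can_invite, can_publish, can_write, export_allowed, ip_allowlisted, member_of_group, owner, quota_ok, restricted_mode, role_editor, role_viewer, sso_linked} — 14 facts.

14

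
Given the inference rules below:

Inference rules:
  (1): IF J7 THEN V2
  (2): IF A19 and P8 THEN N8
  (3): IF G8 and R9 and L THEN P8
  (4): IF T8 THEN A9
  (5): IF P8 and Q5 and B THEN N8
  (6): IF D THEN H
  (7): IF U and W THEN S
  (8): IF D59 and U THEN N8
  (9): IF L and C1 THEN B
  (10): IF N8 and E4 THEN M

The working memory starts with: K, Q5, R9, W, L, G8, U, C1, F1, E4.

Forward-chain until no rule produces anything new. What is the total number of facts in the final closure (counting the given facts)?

15

Round 1: (3) [IF G8 and R9 and L THEN P8]; (7) [IF U and W THEN S]; (9) [IF L and C1 THEN B]. Adds P8, S, B.
Round 2: (5) [IF P8 and Q5 and B THEN N8]. Adds N8.
Round 3: (10) [IF N8 and E4 THEN M]. Adds M.
Closure: {B, C1, E4, F1, G8, K, L, M, N8, P8, Q5, R9, S, U, W} — 15 facts.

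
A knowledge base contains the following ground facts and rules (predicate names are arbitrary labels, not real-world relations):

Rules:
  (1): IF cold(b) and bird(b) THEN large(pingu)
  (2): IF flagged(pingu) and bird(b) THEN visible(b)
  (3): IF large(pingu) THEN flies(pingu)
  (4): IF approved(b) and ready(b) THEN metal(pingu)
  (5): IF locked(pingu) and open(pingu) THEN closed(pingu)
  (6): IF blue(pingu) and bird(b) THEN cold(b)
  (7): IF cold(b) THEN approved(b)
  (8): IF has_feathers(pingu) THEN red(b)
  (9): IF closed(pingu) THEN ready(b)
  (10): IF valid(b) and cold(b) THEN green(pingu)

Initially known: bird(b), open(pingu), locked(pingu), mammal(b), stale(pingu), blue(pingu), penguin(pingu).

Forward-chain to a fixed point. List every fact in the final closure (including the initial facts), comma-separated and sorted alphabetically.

Round 1 fires (5), (6), giving closed(pingu), cold(b).
Round 2 fires (1), (7), (9), giving large(pingu), approved(b), ready(b).
Round 3 fires (3), (4), giving flies(pingu), metal(pingu).

approved(b), bird(b), blue(pingu), closed(pingu), cold(b), flies(pingu), large(pingu), locked(pingu), mammal(b), metal(pingu), open(pingu), penguin(pingu), ready(b), stale(pingu)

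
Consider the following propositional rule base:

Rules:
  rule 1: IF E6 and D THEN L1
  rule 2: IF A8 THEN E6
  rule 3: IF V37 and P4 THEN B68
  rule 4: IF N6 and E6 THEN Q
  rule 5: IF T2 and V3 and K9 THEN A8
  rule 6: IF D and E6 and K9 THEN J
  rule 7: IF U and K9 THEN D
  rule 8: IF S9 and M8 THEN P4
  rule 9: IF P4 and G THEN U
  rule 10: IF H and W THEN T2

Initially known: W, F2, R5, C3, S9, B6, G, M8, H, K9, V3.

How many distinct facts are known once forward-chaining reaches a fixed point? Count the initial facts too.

[1] rule 8 [IF S9 and M8 THEN P4]; rule 10 [IF H and W THEN T2]. ⇒ new: P4, T2.
[2] rule 5 [IF T2 and V3 and K9 THEN A8]; rule 9 [IF P4 and G THEN U]. ⇒ new: A8, U.
[3] rule 2 [IF A8 THEN E6]; rule 7 [IF U and K9 THEN D]. ⇒ new: E6, D.
[4] rule 1 [IF E6 and D THEN L1]; rule 6 [IF D and E6 and K9 THEN J]. ⇒ new: L1, J.
Closure: {A8, B6, C3, D, E6, F2, G, H, J, K9, L1, M8, P4, R5, S9, T2, U, V3, W} — 19 facts.

19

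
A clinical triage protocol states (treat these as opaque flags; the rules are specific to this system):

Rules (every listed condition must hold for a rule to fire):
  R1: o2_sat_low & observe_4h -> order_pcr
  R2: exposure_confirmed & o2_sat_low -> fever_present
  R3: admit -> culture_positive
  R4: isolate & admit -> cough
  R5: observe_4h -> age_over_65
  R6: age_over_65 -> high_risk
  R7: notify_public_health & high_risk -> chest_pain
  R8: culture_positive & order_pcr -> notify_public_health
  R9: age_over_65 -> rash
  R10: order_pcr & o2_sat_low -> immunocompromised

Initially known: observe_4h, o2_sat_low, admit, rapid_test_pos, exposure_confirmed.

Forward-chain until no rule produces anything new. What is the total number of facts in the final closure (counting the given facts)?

14

Round 1 fires R1, R2, R3, R5, giving order_pcr, fever_present, culture_positive, age_over_65.
Round 2 fires R6, R8, R9, R10, giving high_risk, notify_public_health, rash, immunocompromised.
Round 3 fires R7, giving chest_pain.
Closure: {admit, age_over_65, chest_pain, culture_positive, exposure_confirmed, fever_present, high_risk, immunocompromised, notify_public_health, o2_sat_low, observe_4h, order_pcr, rapid_test_pos, rash} — 14 facts.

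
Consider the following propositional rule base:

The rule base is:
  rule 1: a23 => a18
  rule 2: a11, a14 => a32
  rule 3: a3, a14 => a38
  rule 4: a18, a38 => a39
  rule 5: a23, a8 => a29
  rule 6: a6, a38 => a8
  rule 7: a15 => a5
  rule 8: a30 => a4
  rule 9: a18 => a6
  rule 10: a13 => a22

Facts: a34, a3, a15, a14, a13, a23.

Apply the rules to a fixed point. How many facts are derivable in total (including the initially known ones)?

14

Round 1: rule 1 [a23 => a18]; rule 3 [a3, a14 => a38]; rule 7 [a15 => a5]; rule 10 [a13 => a22]. New: a18, a38, a5, a22.
Round 2: rule 4 [a18, a38 => a39]; rule 9 [a18 => a6]. New: a39, a6.
Round 3: rule 6 [a6, a38 => a8]. New: a8.
Round 4: rule 5 [a23, a8 => a29]. New: a29.
Closure: {a13, a14, a15, a18, a22, a23, a29, a3, a34, a38, a39, a5, a6, a8} — 14 facts.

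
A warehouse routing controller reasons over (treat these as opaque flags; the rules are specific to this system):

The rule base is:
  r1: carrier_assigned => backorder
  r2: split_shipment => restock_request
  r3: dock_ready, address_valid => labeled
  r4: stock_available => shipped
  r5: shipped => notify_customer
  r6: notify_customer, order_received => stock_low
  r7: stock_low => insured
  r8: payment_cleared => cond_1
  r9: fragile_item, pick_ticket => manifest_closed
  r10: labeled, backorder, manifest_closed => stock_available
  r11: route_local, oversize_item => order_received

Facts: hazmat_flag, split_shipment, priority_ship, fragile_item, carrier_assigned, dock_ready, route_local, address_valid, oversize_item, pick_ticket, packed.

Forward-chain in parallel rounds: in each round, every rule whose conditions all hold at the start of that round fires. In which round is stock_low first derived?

5

Round 1 — r1, r2, r3, r9, r11, derive backorder, restock_request, labeled, manifest_closed, order_received.
Round 2 — r10, derive stock_available.
Round 3 — r4, derive shipped.
Round 4 — r5, derive notify_customer.
Round 5 — r6, derive stock_low.
stock_low first appears in round 5.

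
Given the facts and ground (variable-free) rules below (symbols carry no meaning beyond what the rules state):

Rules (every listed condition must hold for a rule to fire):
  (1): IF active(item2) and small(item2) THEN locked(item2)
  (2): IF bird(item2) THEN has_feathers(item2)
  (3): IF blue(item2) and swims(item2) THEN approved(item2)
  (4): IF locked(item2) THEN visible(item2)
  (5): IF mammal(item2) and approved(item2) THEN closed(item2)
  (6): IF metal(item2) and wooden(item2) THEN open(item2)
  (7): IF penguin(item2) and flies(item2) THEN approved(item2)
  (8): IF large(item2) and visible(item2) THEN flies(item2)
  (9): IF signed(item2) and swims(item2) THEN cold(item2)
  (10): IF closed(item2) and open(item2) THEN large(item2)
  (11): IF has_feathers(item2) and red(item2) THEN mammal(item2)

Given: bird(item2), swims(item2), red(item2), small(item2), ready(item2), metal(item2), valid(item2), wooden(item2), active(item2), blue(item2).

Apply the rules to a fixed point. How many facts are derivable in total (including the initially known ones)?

Round 1 — (1), (2), (3), (6), derive locked(item2), has_feathers(item2), approved(item2), open(item2).
Round 2 — (4), (11), derive visible(item2), mammal(item2).
Round 3 — (5), derive closed(item2).
Round 4 — (10), derive large(item2).
Round 5 — (8), derive flies(item2).
Closure: {active(item2), approved(item2), bird(item2), blue(item2), closed(item2), flies(item2), has_feathers(item2), large(item2), locked(item2), mammal(item2), metal(item2), open(item2), ready(item2), red(item2), small(item2), swims(item2), valid(item2), visible(item2), wooden(item2)} — 19 facts.

19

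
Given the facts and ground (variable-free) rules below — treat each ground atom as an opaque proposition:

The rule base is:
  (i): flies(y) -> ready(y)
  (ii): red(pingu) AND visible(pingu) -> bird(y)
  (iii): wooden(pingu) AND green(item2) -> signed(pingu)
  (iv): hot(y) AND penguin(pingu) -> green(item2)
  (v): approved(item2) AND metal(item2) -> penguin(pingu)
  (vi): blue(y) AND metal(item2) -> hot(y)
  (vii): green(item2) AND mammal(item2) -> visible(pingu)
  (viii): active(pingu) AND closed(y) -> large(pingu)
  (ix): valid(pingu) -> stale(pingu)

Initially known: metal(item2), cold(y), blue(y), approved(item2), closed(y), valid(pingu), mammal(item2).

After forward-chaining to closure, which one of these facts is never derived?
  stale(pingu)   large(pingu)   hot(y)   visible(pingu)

large(pingu)

Round 1 fires (v), (vi), (ix), giving penguin(pingu), hot(y), stale(pingu).
Round 2 fires (iv), giving green(item2).
Round 3 fires (vii), giving visible(pingu).
Derived: stale(pingu) (round 1), visible(pingu) (round 3), hot(y) (round 1). large(pingu) never appears in any round.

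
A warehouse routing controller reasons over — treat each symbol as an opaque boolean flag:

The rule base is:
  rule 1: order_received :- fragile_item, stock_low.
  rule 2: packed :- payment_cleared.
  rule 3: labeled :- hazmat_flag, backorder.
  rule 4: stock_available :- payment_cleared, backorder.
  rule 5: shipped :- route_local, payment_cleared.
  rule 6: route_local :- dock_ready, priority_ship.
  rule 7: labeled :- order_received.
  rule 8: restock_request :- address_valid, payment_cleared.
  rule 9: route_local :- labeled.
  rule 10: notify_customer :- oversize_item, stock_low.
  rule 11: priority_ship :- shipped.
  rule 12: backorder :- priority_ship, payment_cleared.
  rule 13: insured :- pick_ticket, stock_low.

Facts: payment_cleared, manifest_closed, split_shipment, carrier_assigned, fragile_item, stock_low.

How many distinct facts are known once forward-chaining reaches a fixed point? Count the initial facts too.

14

Round 1: rule 1 [order_received :- fragile_item, stock_low.]; rule 2 [packed :- payment_cleared.]. New: order_received, packed.
Round 2: rule 7 [labeled :- order_received.]. New: labeled.
Round 3: rule 9 [route_local :- labeled.]. New: route_local.
Round 4: rule 5 [shipped :- route_local, payment_cleared.]. New: shipped.
Round 5: rule 11 [priority_ship :- shipped.]. New: priority_ship.
Round 6: rule 12 [backorder :- priority_ship, payment_cleared.]. New: backorder.
Round 7: rule 4 [stock_available :- payment_cleared, backorder.]. New: stock_available.
Closure: {backorder, carrier_assigned, fragile_item, labeled, manifest_closed, order_received, packed, payment_cleared, priority_ship, route_local, shipped, split_shipment, stock_available, stock_low} — 14 facts.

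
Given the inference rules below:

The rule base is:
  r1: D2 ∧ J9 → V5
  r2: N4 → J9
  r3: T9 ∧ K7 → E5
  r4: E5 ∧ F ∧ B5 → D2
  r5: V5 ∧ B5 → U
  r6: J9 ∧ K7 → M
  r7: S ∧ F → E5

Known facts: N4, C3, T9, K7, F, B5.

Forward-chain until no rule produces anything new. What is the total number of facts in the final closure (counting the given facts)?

12

Round 1: r2 [N4 → J9]; r3 [T9 ∧ K7 → E5]. Adds J9, E5.
Round 2: r4 [E5 ∧ F ∧ B5 → D2]; r6 [J9 ∧ K7 → M]. Adds D2, M.
Round 3: r1 [D2 ∧ J9 → V5]. Adds V5.
Round 4: r5 [V5 ∧ B5 → U]. Adds U.
Closure: {B5, C3, D2, E5, F, J9, K7, M, N4, T9, U, V5} — 12 facts.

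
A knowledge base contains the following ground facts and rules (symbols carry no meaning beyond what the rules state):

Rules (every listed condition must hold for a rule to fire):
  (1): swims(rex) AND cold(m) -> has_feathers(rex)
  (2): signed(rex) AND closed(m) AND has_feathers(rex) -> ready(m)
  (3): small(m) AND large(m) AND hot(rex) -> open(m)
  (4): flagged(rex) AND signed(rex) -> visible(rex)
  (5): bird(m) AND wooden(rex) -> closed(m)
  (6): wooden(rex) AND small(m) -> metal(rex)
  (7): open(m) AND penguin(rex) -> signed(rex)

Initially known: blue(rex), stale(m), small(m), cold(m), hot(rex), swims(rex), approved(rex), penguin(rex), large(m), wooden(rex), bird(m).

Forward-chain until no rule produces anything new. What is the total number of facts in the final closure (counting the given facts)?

Round 1: (1) [swims(rex) AND cold(m) -> has_feathers(rex)]; (3) [small(m) AND large(m) AND hot(rex) -> open(m)]; (5) [bird(m) AND wooden(rex) -> closed(m)]; (6) [wooden(rex) AND small(m) -> metal(rex)]. Adds has_feathers(rex), open(m), closed(m), metal(rex).
Round 2: (7) [open(m) AND penguin(rex) -> signed(rex)]. Adds signed(rex).
Round 3: (2) [signed(rex) AND closed(m) AND has_feathers(rex) -> ready(m)]. Adds ready(m).
Closure: {approved(rex), bird(m), blue(rex), closed(m), cold(m), has_feathers(rex), hot(rex), large(m), metal(rex), open(m), penguin(rex), ready(m), signed(rex), small(m), stale(m), swims(rex), wooden(rex)} — 17 facts.

17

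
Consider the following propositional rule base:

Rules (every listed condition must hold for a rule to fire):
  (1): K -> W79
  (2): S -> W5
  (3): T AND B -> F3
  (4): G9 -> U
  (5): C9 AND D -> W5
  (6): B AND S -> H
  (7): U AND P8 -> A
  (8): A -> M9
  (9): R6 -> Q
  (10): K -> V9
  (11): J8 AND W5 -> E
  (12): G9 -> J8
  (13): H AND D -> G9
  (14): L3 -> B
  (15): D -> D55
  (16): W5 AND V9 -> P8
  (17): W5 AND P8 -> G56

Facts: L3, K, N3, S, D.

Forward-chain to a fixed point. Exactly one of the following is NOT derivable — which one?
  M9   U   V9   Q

Round 1: (1) [K -> W79]; (2) [S -> W5]; (10) [K -> V9]; (14) [L3 -> B]; (15) [D -> D55]. Adds W79, W5, V9, B, D55.
Round 2: (6) [B AND S -> H]; (16) [W5 AND V9 -> P8]. Adds H, P8.
Round 3: (13) [H AND D -> G9]; (17) [W5 AND P8 -> G56]. Adds G9, G56.
Round 4: (4) [G9 -> U]; (12) [G9 -> J8]. Adds U, J8.
Round 5: (7) [U AND P8 -> A]; (11) [J8 AND W5 -> E]. Adds A, E.
Round 6: (8) [A -> M9]. Adds M9.
Derived: M9 (round 6), V9 (round 1), U (round 4). Q never appears in any round.

Q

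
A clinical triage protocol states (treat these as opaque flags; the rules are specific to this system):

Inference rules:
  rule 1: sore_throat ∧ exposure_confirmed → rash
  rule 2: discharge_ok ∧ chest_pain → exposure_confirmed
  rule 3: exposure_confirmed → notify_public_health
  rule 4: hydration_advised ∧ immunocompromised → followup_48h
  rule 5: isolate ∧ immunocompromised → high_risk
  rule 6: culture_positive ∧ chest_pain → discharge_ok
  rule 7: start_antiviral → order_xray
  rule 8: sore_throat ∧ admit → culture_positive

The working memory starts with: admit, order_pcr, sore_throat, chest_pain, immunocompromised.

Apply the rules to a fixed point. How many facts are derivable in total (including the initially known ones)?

Round 1 — rule 8, derive culture_positive.
Round 2 — rule 6, derive discharge_ok.
Round 3 — rule 2, derive exposure_confirmed.
Round 4 — rule 1, rule 3, derive rash, notify_public_health.
Closure: {admit, chest_pain, culture_positive, discharge_ok, exposure_confirmed, immunocompromised, notify_public_health, order_pcr, rash, sore_throat} — 10 facts.

10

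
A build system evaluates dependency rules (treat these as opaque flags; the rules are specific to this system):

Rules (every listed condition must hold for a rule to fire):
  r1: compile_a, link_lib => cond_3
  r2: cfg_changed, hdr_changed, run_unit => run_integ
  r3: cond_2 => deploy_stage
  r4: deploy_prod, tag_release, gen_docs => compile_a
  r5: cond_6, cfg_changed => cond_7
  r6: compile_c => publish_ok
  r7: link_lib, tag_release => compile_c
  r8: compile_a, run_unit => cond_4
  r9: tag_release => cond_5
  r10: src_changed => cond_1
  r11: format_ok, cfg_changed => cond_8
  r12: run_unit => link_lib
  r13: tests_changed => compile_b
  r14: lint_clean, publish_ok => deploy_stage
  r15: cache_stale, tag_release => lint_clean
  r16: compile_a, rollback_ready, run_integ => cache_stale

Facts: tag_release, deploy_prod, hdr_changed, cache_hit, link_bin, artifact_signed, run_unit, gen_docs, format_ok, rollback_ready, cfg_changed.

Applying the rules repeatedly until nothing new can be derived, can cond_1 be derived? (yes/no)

no

Round 1 — r2, r4, r9, r11, r12, derive run_integ, compile_a, cond_5, cond_8, link_lib.
Round 2 — r1, r7, r8, r16, derive cond_3, compile_c, cond_4, cache_stale.
Round 3 — r6, r15, derive publish_ok, lint_clean.
Round 4 — r14, derive deploy_stage.
Fixed point reached. cond_1 is concluded only by r10; r10 needs src_changed (never derived).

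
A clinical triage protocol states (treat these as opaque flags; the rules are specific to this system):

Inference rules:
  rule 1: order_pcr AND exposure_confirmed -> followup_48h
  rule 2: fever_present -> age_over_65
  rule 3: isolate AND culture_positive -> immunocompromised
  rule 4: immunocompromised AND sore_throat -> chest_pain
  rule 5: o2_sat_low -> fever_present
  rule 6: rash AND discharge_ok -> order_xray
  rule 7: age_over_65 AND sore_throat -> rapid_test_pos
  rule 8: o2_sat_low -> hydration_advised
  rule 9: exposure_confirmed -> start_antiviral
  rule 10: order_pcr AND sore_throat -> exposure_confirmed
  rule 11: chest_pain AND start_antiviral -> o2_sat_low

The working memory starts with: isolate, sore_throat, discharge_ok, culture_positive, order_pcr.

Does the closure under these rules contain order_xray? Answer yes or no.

Round 1: rule 3 [isolate AND culture_positive -> immunocompromised]; rule 10 [order_pcr AND sore_throat -> exposure_confirmed]. Adds immunocompromised, exposure_confirmed.
Round 2: rule 1 [order_pcr AND exposure_confirmed -> followup_48h]; rule 4 [immunocompromised AND sore_throat -> chest_pain]; rule 9 [exposure_confirmed -> start_antiviral]. Adds followup_48h, chest_pain, start_antiviral.
Round 3: rule 11 [chest_pain AND start_antiviral -> o2_sat_low]. Adds o2_sat_low.
Round 4: rule 5 [o2_sat_low -> fever_present]; rule 8 [o2_sat_low -> hydration_advised]. Adds fever_present, hydration_advised.
Round 5: rule 2 [fever_present -> age_over_65]. Adds age_over_65.
Round 6: rule 7 [age_over_65 AND sore_throat -> rapid_test_pos]. Adds rapid_test_pos.
Fixed point reached. order_xray is concluded only by rule 6; rule 6 needs rash (never derived).

no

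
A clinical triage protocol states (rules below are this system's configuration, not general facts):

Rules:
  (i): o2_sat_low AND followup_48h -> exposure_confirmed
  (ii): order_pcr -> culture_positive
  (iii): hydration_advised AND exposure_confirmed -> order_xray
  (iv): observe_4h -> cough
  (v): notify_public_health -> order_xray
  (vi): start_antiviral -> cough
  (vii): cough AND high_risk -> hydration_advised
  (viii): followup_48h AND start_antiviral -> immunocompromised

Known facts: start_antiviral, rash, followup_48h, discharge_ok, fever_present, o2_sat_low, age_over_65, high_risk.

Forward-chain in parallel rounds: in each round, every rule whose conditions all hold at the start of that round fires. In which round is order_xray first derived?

[1] (i) [o2_sat_low AND followup_48h -> exposure_confirmed]; (vi) [start_antiviral -> cough]; (viii) [followup_48h AND start_antiviral -> immunocompromised]. ⇒ new: exposure_confirmed, cough, immunocompromised.
[2] (vii) [cough AND high_risk -> hydration_advised]. ⇒ new: hydration_advised.
[3] (iii) [hydration_advised AND exposure_confirmed -> order_xray]. ⇒ new: order_xray.
order_xray first appears in round 3.

3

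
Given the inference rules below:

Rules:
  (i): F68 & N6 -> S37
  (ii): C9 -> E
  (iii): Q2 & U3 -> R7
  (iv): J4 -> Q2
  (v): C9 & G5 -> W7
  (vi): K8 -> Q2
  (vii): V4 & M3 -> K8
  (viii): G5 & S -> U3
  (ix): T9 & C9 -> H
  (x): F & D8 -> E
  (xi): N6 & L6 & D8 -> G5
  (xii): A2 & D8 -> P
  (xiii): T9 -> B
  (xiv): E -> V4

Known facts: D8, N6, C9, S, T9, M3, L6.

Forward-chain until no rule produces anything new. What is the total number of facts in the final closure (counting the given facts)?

Round 1: (ii) [C9 -> E]; (ix) [T9 & C9 -> H]; (xi) [N6 & L6 & D8 -> G5]; (xiii) [T9 -> B]. Adds E, H, G5, B.
Round 2: (v) [C9 & G5 -> W7]; (viii) [G5 & S -> U3]; (xiv) [E -> V4]. Adds W7, U3, V4.
Round 3: (vii) [V4 & M3 -> K8]. Adds K8.
Round 4: (vi) [K8 -> Q2]. Adds Q2.
Round 5: (iii) [Q2 & U3 -> R7]. Adds R7.
Closure: {B, C9, D8, E, G5, H, K8, L6, M3, N6, Q2, R7, S, T9, U3, V4, W7} — 17 facts.

17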